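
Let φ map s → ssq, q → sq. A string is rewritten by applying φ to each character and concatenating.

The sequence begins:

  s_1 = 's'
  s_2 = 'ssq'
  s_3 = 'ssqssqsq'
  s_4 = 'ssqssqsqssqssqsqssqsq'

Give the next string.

Rewriting the 21 symbols of ssqssqsqssqssqsqssqsq one by one yields ssq ssq sq ssq ssq sq ssq sq ssq ssq sq ssq ssq sq ssq sq ssq ssq sq ssq sq; concatenated:

ssqssqsqssqssqsqssqsqssqssqsqssqssqsqssqsqssqssqsqssqsq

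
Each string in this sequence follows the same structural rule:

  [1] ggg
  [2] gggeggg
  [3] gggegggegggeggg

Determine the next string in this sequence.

Each string is two copies of the previous one joined by 'e'.
Doubling gggegggegggeggg with 'e' between the halves:

gggegggegggegggegggegggegggeggg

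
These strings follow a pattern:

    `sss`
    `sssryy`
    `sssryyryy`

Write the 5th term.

sssryyryyryyryy

Every step adds ryy to the end: s(k+1) = s(k)·ryy.
From sssryyryy, 2 further steps: sssryyryy → sssryyryyryy → (answer).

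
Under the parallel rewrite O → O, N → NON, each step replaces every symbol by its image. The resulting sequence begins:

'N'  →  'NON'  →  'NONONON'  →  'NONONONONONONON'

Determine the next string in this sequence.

Rewriting the 15 symbols of NONONONONONONON one by one yields NON O NON O NON O NON O NON O NON O NON O NON; concatenated:

NONONONONONONONONONONONONONONON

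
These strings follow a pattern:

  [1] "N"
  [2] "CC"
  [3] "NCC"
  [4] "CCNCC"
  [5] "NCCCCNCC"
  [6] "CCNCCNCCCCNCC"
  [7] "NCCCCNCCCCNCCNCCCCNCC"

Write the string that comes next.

CCNCCNCCCCNCCNCCCCNCCCCNCCNCCCCNCC

From term 3 onward, concatenate the second-to-last term with the last: N·CC = NCC, CC·NCC = CCNCC, …
The next term joins CCNCCNCCCCNCC and NCCCCNCCCCNCCNCCCCNCC.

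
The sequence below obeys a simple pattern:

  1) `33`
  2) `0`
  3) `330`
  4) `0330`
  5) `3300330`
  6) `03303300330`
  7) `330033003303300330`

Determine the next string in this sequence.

This is a Fibonacci-style word recurrence s(k) = s(k−2)·s(k−1): e.g. 33·0 = 330.
The next term joins 03303300330 and 330033003303300330.

03303300330330033003303300330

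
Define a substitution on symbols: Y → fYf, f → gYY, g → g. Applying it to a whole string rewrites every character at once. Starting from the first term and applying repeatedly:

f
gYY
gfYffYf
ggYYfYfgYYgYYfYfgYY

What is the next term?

Applying the rule to each of the 19 symbols of ggYYfYfgYYgYYfYfgYY gives the pieces g g fYf fYf gYY fYf gYY g fYf fYf g fYf fYf gYY fYf gYY g fYf fYf, which concatenate to the answer.

ggfYffYfgYYfYfgYYgfYffYfgfYffYfgYYfYfgYYgfYffYf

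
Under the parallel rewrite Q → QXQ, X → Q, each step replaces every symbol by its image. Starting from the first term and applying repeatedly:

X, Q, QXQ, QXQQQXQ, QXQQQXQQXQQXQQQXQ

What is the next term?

Rewriting the 17 symbols of QXQQQXQQXQQXQQQXQ one by one yields QXQ Q QXQ QXQ QXQ Q QXQ QXQ Q QXQ QXQ Q QXQ QXQ QXQ Q QXQ; concatenated:

QXQQQXQQXQQXQQQXQQXQQQXQQXQQQXQQXQQXQQQXQ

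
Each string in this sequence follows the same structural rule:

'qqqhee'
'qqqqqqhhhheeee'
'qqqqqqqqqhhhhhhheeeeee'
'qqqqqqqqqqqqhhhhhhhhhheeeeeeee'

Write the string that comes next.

qqqqqqqqqqqqqqqhhhhhhhhhhhhheeeeeeeeee

Each string has the form q^{3n} h^{3n-2} e^{2n} (n = 1, 2, …).
For the next term, n = 5, so the run lengths are 15, 13, 10.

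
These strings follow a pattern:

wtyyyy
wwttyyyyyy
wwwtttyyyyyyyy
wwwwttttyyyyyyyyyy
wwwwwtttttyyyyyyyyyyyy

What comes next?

Each string has the form w^{n-1} t^{n-1} y^{2n}, where the shown terms are n = 2, 3, 4, 5, 6.
Setting n = 7 gives 6, 6, 14 characters in each block.

wwwwwwttttttyyyyyyyyyyyyyy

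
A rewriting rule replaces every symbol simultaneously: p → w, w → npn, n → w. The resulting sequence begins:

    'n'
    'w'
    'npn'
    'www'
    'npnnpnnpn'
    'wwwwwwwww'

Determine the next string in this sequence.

Apply φ to wwwwwwwww symbol by symbol: w→npn, w→npn, w→npn, w→npn, w→npn, w→npn, w→npn, w→npn, w→npn; joined: npn npn npn npn npn npn npn npn npn.

npnnpnnpnnpnnpnnpnnpnnpnnpn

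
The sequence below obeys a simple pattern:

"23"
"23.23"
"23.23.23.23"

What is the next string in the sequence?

s(k+1) = s(k)·.·s(k) — each term doubles the last with '.' between the halves.
Doubling 23.23.23.23 with '.' between the halves:

23.23.23.23.23.23.23.23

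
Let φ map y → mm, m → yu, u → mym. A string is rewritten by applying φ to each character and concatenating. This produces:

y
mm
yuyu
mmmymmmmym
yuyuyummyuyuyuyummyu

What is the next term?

mmmymmmmymmmmymyuyummmymmmmymmmmymmmmymyuyummmym

φ(yuyuyummyuyuyuyummyu) expands symbol-by-symbol to mm mym mm mym mm mym yu yu mm mym mm mym mm mym mm mym yu yu mm mym; joining the 20 pieces gives the next term.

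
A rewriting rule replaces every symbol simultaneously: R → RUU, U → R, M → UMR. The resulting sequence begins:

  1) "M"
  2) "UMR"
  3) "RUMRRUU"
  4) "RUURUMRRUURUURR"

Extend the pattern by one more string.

φ(RUURUMRRUURUURR) expands symbol-by-symbol to RUU R R RUU R UMR RUU RUU R R RUU R R RUU RUU; joining the 15 pieces gives the next term.

RUURRRUURUMRRUURUURRRUURRRUURUU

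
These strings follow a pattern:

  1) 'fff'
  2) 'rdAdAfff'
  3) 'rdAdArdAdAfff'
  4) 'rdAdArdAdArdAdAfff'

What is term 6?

Every step adds rdAdA at the front: s(k+1) = rdAdA·s(k).
From rdAdArdAdArdAdAfff, 2 further steps: rdAdArdAdArdAdAfff → rdAdArdAdArdAdArdAdAfff → (answer).

rdAdArdAdArdAdArdAdArdAdAfff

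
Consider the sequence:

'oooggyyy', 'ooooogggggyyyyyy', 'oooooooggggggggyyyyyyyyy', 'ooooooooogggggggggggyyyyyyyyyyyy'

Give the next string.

oooooooooooggggggggggggggyyyyyyyyyyyyyyy

Term n consists of 2n+1 o's, followed by 3n-1 g's, followed by 3n y's (n = 1, 2, …).
Setting n = 5 gives 11, 14, 15 characters in each block.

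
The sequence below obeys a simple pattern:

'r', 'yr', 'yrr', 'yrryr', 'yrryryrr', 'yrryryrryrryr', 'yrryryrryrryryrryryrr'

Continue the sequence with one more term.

yrryryrryrryryrryryrryrryryrryrryr

From term 3 onward, concatenate the last term with the second-to-last: yr·r = yrr, yrr·yr = yrryr, …
Continuing: yrryryrryrryryrryryrr · yrryryrryrryr gives term 8.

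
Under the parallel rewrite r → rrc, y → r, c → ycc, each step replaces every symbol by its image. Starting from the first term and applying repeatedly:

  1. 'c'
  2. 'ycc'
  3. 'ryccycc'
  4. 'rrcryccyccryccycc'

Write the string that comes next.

Rewriting the 17 symbols of rrcryccyccryccycc one by one yields rrc rrc ycc rrc r ycc ycc r ycc ycc rrc r ycc ycc r ycc ycc; concatenated:

rrcrrcyccrrcryccyccryccyccrrcryccyccryccycc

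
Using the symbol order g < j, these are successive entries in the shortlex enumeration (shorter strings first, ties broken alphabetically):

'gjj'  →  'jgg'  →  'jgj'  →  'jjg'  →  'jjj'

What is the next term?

jjj is the last string of length 3, so the next is the first of length 4: g repeated 4 times.

gggg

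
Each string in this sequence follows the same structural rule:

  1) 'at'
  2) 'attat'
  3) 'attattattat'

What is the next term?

s(k+1) = s(k)·t·s(k) — each term doubles the last with 't' between the halves.
Doubling attattattat with 't' between the halves:

attattattattattattattat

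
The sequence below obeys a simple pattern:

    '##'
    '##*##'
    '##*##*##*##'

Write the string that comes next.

##*##*##*##*##*##*##*##

Every step duplicates the string with '*' between the halves.
One more doubling of ##*##*##*## gives the answer.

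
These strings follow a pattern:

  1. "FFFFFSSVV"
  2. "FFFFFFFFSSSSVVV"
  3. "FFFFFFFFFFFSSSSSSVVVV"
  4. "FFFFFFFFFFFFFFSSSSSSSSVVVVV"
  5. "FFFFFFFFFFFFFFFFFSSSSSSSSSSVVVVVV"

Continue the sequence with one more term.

FFFFFFFFFFFFFFFFFFFFSSSSSSSSSSSSVVVVVVV

Term n consists of 3n+2 F's, followed by 2n S's, followed by n+1 V's (n = 1, 2, …).
At n = 6 the blocks have lengths 20, 12, 7.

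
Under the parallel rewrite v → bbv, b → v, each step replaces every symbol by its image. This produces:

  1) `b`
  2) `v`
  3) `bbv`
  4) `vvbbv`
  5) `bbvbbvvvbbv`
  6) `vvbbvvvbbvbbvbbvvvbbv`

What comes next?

Rewriting the 21 symbols of vvbbvvvbbvbbvbbvvvbbv one by one yields bbv bbv v v bbv bbv bbv v v bbv v v bbv v v bbv bbv bbv v v bbv; concatenated:

bbvbbvvvbbvbbvbbvvvbbvvvbbvvvbbvbbvbbvvvbbv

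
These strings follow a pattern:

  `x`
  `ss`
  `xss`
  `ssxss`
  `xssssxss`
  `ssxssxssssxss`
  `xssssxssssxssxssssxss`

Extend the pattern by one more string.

Each term (from the third on) is the two preceding terms concatenated in order: term 3 = x·ss = xss.
So term 8 is ssxssxssssxss·xssssxssssxssxssssxss.

ssxssxssssxssxssssxssssxssxssssxss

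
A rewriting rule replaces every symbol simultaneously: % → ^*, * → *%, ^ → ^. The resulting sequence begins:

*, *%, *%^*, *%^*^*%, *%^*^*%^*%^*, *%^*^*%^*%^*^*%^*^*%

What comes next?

Replace each of the 20 characters of *%^*^*%^*%^*^*%^*^*% in place — *% ^* ^ *% ^ *% ^* ^ *% ^* ^ *% ^ *% ^* ^ *% ^ *% ^* — and concatenate.

*%^*^*%^*%^*^*%^*^*%^*%^*^*%^*%^*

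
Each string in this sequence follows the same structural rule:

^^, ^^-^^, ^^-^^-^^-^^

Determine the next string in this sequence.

Each string is two copies of the previous one joined by '-'.
One more doubling of ^^-^^-^^-^^ gives the answer.

^^-^^-^^-^^-^^-^^-^^-^^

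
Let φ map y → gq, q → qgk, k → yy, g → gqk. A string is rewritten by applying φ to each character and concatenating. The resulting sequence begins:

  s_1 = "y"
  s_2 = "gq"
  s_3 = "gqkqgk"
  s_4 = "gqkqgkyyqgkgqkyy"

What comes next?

Applying the rule to each of the 16 symbols of gqkqgkyyqgkgqkyy gives the pieces gqk qgk yy qgk gqk yy gq gq qgk gqk yy gqk qgk yy gq gq, which concatenate to the answer.

gqkqgkyyqgkgqkyygqgqqgkgqkyygqkqgkyygqgq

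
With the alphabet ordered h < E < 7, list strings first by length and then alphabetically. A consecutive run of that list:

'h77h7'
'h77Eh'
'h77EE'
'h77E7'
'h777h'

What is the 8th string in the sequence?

Ehhhh

Advancing 3 positions from h777h through h777h → h777E → h7777 reaches term 8.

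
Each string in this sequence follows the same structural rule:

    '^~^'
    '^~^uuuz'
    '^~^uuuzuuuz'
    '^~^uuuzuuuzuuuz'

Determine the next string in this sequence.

Each term is the previous one with uuuz appended.
Applying this once more to ^~^uuuzuuuzuuuz:

^~^uuuzuuuzuuuzuuuz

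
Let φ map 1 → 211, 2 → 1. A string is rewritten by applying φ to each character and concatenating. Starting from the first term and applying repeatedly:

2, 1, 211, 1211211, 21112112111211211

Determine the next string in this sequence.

Rewriting the 17 symbols of 21112112111211211 one by one yields 1 211 211 211 1 211 211 1 211 211 211 1 211 211 1 211 211; concatenated:

12112112111211211121121121112112111211211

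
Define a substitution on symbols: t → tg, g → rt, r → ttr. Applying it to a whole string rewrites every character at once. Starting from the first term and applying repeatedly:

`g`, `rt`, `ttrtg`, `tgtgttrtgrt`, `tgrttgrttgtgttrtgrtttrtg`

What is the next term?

Replace each of the 24 characters of tgrttgrttgtgttrtgrtttrtg in place — tg rt ttr tg tg rt ttr tg tg rt tg rt tg tg ttr tg rt ttr tg tg tg ttr tg rt — and concatenate.

tgrtttrtgtgrtttrtgtgrttgrttgtgttrtgrtttrtgtgtgttrtgrt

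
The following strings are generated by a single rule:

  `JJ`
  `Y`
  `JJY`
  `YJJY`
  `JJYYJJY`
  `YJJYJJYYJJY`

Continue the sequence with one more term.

JJYYJJYYJJYJJYYJJY

Each term (from the third on) is the two preceding terms concatenated in order: term 3 = JJ·Y = JJY.
So term 7 is JJYYJJY·YJJYJJYYJJY.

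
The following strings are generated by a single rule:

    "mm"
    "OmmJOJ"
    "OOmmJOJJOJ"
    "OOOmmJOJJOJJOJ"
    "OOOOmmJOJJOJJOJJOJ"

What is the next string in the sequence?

OOOOOmmJOJJOJJOJJOJJOJ

s(k+1) = O·s(k)·JOJ, so each term gains O as a prefix and JOJ as a suffix.
One more step from OOOOmmJOJJOJJOJJOJ gives the answer.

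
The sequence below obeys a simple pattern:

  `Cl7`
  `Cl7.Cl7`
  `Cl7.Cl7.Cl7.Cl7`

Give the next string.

Each string is two copies of the previous one joined by '.'.
Doubling Cl7.Cl7.Cl7.Cl7 with '.' between the halves:

Cl7.Cl7.Cl7.Cl7.Cl7.Cl7.Cl7.Cl7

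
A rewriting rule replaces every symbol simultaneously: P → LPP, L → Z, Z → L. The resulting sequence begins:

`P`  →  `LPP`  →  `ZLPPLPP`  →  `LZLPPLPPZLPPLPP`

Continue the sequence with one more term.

ZLZLPPLPPZLPPLPPLZLPPLPPZLPPLPP

Replace each of the 15 characters of LZLPPLPPZLPPLPP in place — Z L Z LPP LPP Z LPP LPP L Z LPP LPP Z LPP LPP — and concatenate.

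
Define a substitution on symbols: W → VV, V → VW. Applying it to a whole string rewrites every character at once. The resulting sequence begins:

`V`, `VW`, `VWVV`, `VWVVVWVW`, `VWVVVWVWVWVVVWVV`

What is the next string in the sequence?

Rewriting the 16 symbols of VWVVVWVWVWVVVWVV one by one yields VW VV VW VW VW VV VW VV VW VV VW VW VW VV VW VW; concatenated:

VWVVVWVWVWVVVWVVVWVVVWVWVWVVVWVW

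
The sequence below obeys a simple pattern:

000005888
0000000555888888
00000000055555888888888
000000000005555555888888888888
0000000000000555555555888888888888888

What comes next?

The n-th term is 2n+3 0's then 2n-1 5's then 3n 8's (n = 1, 2, …).
For the next term, n = 6, so the run lengths are 15, 11, 18.

00000000000000055555555555888888888888888888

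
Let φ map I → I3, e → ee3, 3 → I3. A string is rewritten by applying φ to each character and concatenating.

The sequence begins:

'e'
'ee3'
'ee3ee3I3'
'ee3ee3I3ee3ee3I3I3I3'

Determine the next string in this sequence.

Rewriting the 20 symbols of ee3ee3I3ee3ee3I3I3I3 one by one yields ee3 ee3 I3 ee3 ee3 I3 I3 I3 ee3 ee3 I3 ee3 ee3 I3 I3 I3 I3 I3 I3 I3; concatenated:

ee3ee3I3ee3ee3I3I3I3ee3ee3I3ee3ee3I3I3I3I3I3I3I3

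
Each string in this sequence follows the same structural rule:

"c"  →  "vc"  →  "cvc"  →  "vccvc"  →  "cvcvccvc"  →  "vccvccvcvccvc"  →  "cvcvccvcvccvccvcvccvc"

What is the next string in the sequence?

vccvccvcvccvccvcvccvcvccvccvcvccvc

This is a Fibonacci-style word recurrence s(k) = s(k−2)·s(k−1): e.g. c·vc = cvc.
Continuing: vccvccvcvccvc · cvcvccvcvccvccvcvccvc gives term 8.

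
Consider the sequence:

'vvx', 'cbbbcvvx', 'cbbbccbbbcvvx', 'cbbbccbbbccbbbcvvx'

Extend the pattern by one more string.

Each term is the previous one with cbbbc prepended.
So the next term is cbbbc·cbbbccbbbccbbbcvvx.

cbbbccbbbccbbbccbbbcvvx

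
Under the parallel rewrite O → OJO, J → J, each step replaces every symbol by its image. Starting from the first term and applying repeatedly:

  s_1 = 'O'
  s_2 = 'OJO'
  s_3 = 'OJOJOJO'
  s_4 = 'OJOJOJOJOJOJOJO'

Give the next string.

Replace each of the 15 characters of OJOJOJOJOJOJOJO in place — OJO J OJO J OJO J OJO J OJO J OJO J OJO J OJO — and concatenate.

OJOJOJOJOJOJOJOJOJOJOJOJOJOJOJO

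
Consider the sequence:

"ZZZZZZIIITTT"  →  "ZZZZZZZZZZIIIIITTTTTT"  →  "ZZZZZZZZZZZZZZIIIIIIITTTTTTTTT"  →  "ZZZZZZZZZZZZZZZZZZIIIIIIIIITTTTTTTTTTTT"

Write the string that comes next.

ZZZZZZZZZZZZZZZZZZZZZZIIIIIIIIIIITTTTTTTTTTTTTTT

Reading off run lengths: Z runs 6, 10, 14, 18; I runs 3, 5, 7, 9; T runs 3, 6, 9, 12 — each is linear in n (n = 1, 2, …).
Setting n = 5 gives 22, 11, 15 characters in each block.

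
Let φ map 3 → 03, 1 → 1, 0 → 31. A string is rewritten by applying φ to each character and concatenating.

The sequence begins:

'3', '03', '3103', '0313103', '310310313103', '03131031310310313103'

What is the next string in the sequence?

Rewriting the 20 symbols of 03131031310310313103 one by one yields 31 03 1 03 1 31 03 1 03 1 31 03 1 31 03 1 03 1 31 03; concatenated:

310310313103103131031310310313103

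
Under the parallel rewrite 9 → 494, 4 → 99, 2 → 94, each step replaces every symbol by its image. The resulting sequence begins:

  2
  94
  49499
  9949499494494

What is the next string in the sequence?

Rewriting the 13 symbols of 9949499494494 one by one yields 494 494 99 494 99 494 494 99 494 99 99 494 99; concatenated:

494494994949949449499494999949499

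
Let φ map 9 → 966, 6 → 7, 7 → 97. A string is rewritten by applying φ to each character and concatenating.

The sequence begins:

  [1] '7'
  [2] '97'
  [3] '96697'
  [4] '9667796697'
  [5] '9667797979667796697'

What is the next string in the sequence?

96677979796697966979667797979667796697

Applying the rule to each of the 19 symbols of 9667797979667796697 gives the pieces 966 7 7 97 97 966 97 966 97 966 7 7 97 97 966 7 7 966 97, which concatenate to the answer.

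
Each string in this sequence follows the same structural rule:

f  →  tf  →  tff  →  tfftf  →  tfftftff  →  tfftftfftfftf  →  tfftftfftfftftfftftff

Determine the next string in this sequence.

Each term (from the third on) is the previous term followed by the one before it: term 3 = tf·f = tff.
Continuing: tfftftfftfftftfftftff · tfftftfftfftf gives term 8.

tfftftfftfftftfftftfftfftftfftfftf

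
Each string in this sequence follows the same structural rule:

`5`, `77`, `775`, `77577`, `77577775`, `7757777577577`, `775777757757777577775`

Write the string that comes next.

This is a Fibonacci-style word recurrence s(k) = s(k−1)·s(k−2): e.g. 77·5 = 775.
The next term joins 775777757757777577775 and 7757777577577.

7757777577577775777757757777577577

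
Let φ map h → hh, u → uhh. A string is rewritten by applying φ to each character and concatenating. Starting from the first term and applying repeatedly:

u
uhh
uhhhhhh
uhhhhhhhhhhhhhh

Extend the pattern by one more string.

Applying the rule to each of the 15 symbols of uhhhhhhhhhhhhhh gives the pieces uhh hh hh hh hh hh hh hh hh hh hh hh hh hh hh, which concatenate to the answer.

uhhhhhhhhhhhhhhhhhhhhhhhhhhhhhh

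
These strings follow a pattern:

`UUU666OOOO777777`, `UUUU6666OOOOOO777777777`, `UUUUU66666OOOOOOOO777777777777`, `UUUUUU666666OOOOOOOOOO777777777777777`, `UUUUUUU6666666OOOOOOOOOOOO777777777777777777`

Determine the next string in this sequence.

UUUUUUUU66666666OOOOOOOOOOOOOO777777777777777777777

Each string has the form U^{n+1} 6^{n+1} O^{2n} 7^{3n}, where the shown terms are n = 2, 3, 4, 5, 6.
For the next term, n = 7, so the run lengths are 8, 8, 14, 21.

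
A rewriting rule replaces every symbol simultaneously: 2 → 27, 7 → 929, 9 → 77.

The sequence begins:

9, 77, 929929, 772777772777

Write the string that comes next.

Apply φ to 772777772777 symbol by symbol: 7→929, 7→929, 2→27, 7→929, 7→929, 7→929, 7→929, 7→929, 2→27, 7→929, 7→929, 7→929; joined: 929 929 27 929 929 929 929 929 27 929 929 929.

9299292792992992992992927929929929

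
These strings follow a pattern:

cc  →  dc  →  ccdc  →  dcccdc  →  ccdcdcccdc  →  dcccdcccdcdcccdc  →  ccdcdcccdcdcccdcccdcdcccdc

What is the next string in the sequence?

Each term (from the third on) is the two preceding terms concatenated in order: term 3 = cc·dc = ccdc.
Continuing: dcccdcccdcdcccdc · ccdcdcccdcdcccdcccdcdcccdc gives term 8.

dcccdcccdcdcccdcccdcdcccdcdcccdcccdcdcccdc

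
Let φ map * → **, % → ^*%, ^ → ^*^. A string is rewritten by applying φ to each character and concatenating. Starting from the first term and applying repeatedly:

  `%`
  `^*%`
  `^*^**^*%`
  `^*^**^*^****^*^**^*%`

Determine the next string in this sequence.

φ(^*^**^*^****^*^**^*%) expands symbol-by-symbol to ^*^ ** ^*^ ** ** ^*^ ** ^*^ ** ** ** ** ^*^ ** ^*^ ** ** ^*^ ** ^*%; joining the 20 pieces gives the next term.

^*^**^*^****^*^**^*^********^*^**^*^****^*^**^*%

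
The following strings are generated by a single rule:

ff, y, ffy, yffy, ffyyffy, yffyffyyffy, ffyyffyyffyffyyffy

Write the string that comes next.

yffyffyyffyffyyffyyffyffyyffy

From term 3 onward, concatenate the second-to-last term with the last: ff·y = ffy, y·ffy = yffy, …
The next term joins yffyffyyffy and ffyyffyyffyffyyffy.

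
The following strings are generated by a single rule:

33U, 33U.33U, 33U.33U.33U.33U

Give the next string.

33U.33U.33U.33U.33U.33U.33U.33U

Every step duplicates the string with '.' between the halves.
So the next term is two copies of 33U.33U.33U.33U with '.' between the halves.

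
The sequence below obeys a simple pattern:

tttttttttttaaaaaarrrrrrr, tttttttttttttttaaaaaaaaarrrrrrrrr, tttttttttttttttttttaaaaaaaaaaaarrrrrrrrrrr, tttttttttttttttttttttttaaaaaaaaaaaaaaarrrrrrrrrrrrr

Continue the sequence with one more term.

tttttttttttttttttttttttttttaaaaaaaaaaaaaaaaaarrrrrrrrrrrrrrr

Each string has the form t^{4n+3} a^{3n} r^{2n+3}, where the shown terms are n = 2, 3, 4, 5.
For the next term, n = 6, so the run lengths are 27, 18, 15.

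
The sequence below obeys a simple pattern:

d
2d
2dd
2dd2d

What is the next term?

2dd2d2dd

This is a Fibonacci-style word recurrence s(k) = s(k−1)·s(k−2): e.g. 2d·d = 2dd.
So term 5 is 2dd2d·2dd.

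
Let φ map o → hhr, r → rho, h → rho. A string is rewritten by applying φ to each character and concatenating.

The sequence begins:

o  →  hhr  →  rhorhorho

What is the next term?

rhorhohhrrhorhohhrrhorhohhr

Expanding rhorhorho: r→rho, h→rho, o→hhr, r→rho, h→rho, o→hhr, r→rho, h→rho, o→hhr. Concatenated: rho rho hhr rho rho hhr rho rho hhr.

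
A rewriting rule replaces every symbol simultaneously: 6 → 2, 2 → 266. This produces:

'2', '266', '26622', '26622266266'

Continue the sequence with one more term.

266222662662662226622

Expanding 26622266266: 2→266, 6→2, 6→2, 2→266, 2→266, 2→266, 6→2, 6→2, 2→266, 6→2, 6→2. Concatenated: 266 2 2 266 266 266 2 2 266 2 2.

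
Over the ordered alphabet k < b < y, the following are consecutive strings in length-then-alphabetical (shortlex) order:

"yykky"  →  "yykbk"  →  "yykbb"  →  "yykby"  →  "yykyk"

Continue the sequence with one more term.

yykyb

The successor of yykyk increments the rightmost position that isn't already y and resets every position after it to k.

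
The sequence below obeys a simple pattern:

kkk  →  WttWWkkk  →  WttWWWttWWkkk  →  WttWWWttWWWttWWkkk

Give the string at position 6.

Every step adds WttWW at the front: s(k+1) = WttWW·s(k).
From WttWWWttWWWttWWkkk, 2 further steps: WttWWWttWWWttWWkkk → WttWWWttWWWttWWWttWWkkk → (answer).

WttWWWttWWWttWWWttWWWttWWkkk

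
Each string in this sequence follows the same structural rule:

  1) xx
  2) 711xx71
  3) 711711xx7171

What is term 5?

711711711711xx71717171

Each term wraps the previous one in 711 on the left and 71 on the right.
From 711711xx7171, 2 further steps: 711711xx7171 → 711711711xx717171 → (answer).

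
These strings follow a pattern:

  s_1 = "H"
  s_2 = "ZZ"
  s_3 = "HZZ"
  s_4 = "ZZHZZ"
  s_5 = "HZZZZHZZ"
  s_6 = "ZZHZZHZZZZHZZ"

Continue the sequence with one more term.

Each term (from the third on) is the two preceding terms concatenated in order: term 3 = H·ZZ = HZZ.
So term 7 is HZZZZHZZ·ZZHZZHZZZZHZZ.

HZZZZHZZZZHZZHZZZZHZZ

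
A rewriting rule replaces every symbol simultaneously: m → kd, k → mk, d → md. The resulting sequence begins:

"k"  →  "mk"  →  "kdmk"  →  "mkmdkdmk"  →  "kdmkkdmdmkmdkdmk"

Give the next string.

φ(kdmkkdmdmkmdkdmk) expands symbol-by-symbol to mk md kd mk mk md kd md kd mk kd md mk md kd mk; joining the 16 pieces gives the next term.

mkmdkdmkmkmdkdmdkdmkkdmdmkmdkdmk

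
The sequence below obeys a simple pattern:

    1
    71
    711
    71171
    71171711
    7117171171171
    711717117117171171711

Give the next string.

7117171171171711717117117171171171

This is a Fibonacci-style word recurrence s(k) = s(k−1)·s(k−2): e.g. 71·1 = 711.
Continuing: 711717117117171171711 · 7117171171171 gives term 8.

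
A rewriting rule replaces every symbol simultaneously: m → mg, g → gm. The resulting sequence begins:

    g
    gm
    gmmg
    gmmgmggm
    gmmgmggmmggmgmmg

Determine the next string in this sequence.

Rewriting the 16 symbols of gmmgmggmmggmgmmg one by one yields gm mg mg gm mg gm gm mg mg gm gm mg gm mg mg gm; concatenated:

gmmgmggmmggmgmmgmggmgmmggmmgmggm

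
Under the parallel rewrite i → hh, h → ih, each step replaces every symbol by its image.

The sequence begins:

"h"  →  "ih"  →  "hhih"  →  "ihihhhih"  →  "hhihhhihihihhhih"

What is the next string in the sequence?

ihihhhihihihhhihhhihhhihihihhhih

Applying the rule to each of the 16 symbols of hhihhhihihihhhih gives the pieces ih ih hh ih ih ih hh ih hh ih hh ih ih ih hh ih, which concatenate to the answer.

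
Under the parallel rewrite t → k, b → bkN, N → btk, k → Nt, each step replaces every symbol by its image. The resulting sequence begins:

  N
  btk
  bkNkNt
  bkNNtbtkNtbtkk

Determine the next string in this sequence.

Rewriting the 14 symbols of bkNNtbtkNtbtkk one by one yields bkN Nt btk btk k bkN k Nt btk k bkN k Nt Nt; concatenated:

bkNNtbtkbtkkbkNkNtbtkkbkNkNtNt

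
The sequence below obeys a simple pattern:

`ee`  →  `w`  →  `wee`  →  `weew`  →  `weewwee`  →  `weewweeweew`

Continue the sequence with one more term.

This is a Fibonacci-style word recurrence s(k) = s(k−1)·s(k−2): e.g. w·ee = wee.
So term 7 is weewweeweew·weewwee.

weewweeweewweewwee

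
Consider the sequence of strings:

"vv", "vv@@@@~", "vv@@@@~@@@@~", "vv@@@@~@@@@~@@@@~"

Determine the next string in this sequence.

The strings grow by a fixed suffix @@@@~ each time.
Applying this once more to vv@@@@~@@@@~@@@@~:

vv@@@@~@@@@~@@@@~@@@@~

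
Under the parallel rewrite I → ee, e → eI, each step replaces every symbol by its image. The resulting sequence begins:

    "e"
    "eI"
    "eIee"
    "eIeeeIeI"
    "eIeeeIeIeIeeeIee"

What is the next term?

Replace each of the 16 characters of eIeeeIeIeIeeeIee in place — eI ee eI eI eI ee eI ee eI ee eI eI eI ee eI eI — and concatenate.

eIeeeIeIeIeeeIeeeIeeeIeIeIeeeIeI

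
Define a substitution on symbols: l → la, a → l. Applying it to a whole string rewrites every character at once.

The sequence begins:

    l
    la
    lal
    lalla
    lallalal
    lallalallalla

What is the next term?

Rewriting the 13 symbols of lallalallalla one by one yields la l la la l la l la la l la la l; concatenated:

lallalallallalallalal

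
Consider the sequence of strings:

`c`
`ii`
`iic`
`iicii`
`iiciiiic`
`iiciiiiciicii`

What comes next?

iiciiiiciiciiiiciiiic

From term 3 onward, concatenate the last term with the second-to-last: ii·c = iic, iic·ii = iicii, …
So term 7 is iiciiiiciicii·iiciiiic.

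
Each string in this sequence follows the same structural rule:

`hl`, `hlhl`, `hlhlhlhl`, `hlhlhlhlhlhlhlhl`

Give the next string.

Each string is two copies of the previous one concatenated.
One more doubling of hlhlhlhlhlhlhlhl gives the answer.

hlhlhlhlhlhlhlhlhlhlhlhlhlhlhlhl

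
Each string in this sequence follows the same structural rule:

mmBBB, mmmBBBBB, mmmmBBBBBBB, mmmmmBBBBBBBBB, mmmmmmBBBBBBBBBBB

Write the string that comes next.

Each string has the form m^{n+1} B^{2n+1} (n = 1, 2, …).
Setting n = 6 gives 7, 13 characters in each block.

mmmmmmmBBBBBBBBBBBBB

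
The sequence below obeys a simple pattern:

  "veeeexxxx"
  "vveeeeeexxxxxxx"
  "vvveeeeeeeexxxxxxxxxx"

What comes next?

The n-th term is n v's then 2n+2 e's then 3n+1 x's (n = 1, 2, …).
At n = 4 the blocks have lengths 4, 10, 13.

vvvveeeeeeeeeexxxxxxxxxxxxx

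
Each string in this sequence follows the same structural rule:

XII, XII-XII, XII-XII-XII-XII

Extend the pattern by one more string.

Each string is two copies of the previous one joined by '-'.
One more doubling of XII-XII-XII-XII gives the answer.

XII-XII-XII-XII-XII-XII-XII-XII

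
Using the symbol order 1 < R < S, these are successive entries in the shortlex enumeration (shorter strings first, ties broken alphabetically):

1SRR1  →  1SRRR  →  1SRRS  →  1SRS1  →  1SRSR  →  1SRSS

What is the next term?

Find the rightmost character of 1SRSS below S, bump it to the next letter, and reset everything to its right to 1.

1SS11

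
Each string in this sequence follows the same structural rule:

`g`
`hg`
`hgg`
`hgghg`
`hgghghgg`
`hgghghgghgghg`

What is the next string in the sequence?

hgghghgghgghghgghghgg

Each term (from the third on) is the previous term followed by the one before it: term 3 = hg·g = hgg.
So term 7 is hgghghgghgghg·hgghghgg.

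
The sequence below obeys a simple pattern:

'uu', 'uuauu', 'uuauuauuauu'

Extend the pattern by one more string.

Each string is two copies of the previous one joined by 'a'.
Doubling uuauuauuauu with 'a' between the halves:

uuauuauuauuauuauuauuauu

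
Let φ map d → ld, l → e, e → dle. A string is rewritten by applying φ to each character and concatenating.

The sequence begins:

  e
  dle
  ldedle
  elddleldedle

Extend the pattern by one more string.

Expanding elddleldedle: e→dle, l→e, d→ld, d→ld, l→e, e→dle, l→e, d→ld, e→dle, d→ld, l→e, e→dle. Concatenated: dle e ld ld e dle e ld dle ld e dle.

dleeldldedleelddleldedle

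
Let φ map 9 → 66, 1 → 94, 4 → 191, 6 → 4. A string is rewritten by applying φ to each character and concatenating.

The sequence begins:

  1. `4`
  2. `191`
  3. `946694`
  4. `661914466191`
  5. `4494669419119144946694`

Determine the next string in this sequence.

φ(4494669419119144946694) expands symbol-by-symbol to 191 191 66 191 4 4 66 191 94 66 94 94 66 94 191 191 66 191 4 4 66 191; joining the 22 pieces gives the next term.

191191661914466191946694946694191191661914466191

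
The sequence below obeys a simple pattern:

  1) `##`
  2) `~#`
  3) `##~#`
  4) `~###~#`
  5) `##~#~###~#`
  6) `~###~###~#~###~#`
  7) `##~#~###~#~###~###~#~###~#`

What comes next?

~###~###~#~###~###~#~###~#~###~###~#~###~#

This is a Fibonacci-style word recurrence s(k) = s(k−2)·s(k−1): e.g. ##·~# = ##~#.
So term 8 is ~###~###~#~###~#·##~#~###~#~###~###~#~###~#.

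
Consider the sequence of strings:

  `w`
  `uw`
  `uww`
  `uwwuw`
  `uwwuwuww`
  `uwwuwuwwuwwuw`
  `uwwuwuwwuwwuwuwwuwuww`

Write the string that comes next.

uwwuwuwwuwwuwuwwuwuwwuwwuwuwwuwwuw

From term 3 onward, concatenate the last term with the second-to-last: uw·w = uww, uww·uw = uwwuw, …
Continuing: uwwuwuwwuwwuwuwwuwuww · uwwuwuwwuwwuw gives term 8.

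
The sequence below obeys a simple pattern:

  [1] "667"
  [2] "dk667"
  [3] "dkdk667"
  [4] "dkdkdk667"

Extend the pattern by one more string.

The strings grow by a fixed prefix dk each time.
Applying this once more to dkdkdk667:

dkdkdkdk667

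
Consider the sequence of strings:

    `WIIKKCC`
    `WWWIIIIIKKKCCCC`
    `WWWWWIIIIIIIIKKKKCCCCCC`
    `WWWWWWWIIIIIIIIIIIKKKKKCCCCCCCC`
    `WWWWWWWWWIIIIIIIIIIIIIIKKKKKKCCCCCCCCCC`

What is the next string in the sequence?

Reading off run lengths: W runs 1, 3, 5, 7, 9; I runs 2, 5, 8, 11, 14; K runs 2, 3, 4, 5, 6; C runs 2, 4, 6, 8, 10 — each is linear in n (n = 1, 2, …).
At n = 6 the blocks have lengths 11, 17, 7, 12.

WWWWWWWWWWWIIIIIIIIIIIIIIIIIKKKKKKKCCCCCCCCCCCC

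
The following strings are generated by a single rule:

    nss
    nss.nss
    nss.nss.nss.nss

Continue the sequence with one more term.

Each string is two copies of the previous one joined by '.'.
Doubling nss.nss.nss.nss with '.' between the halves:

nss.nss.nss.nss.nss.nss.nss.nss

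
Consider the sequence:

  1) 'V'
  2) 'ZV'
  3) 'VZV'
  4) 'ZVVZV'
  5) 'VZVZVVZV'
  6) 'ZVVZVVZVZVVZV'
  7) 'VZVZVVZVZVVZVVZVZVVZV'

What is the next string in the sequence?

ZVVZVVZVZVVZVVZVZVVZVZVVZVVZVZVVZV

From term 3 onward, concatenate the second-to-last term with the last: V·ZV = VZV, ZV·VZV = ZVVZV, …
So term 8 is ZVVZVVZVZVVZV·VZVZVVZVZVVZVVZVZVVZV.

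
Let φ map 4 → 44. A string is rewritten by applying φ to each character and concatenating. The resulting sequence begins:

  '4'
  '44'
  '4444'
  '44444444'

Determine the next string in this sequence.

Expanding 44444444: 4→44, 4→44, 4→44, 4→44, 4→44, 4→44, 4→44, 4→44. Concatenated: 44 44 44 44 44 44 44 44.

4444444444444444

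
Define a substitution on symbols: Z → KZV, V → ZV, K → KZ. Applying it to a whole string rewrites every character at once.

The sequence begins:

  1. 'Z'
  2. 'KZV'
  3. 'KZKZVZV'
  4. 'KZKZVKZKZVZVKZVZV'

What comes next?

Rewriting the 17 symbols of KZKZVKZKZVZVKZVZV one by one yields KZ KZV KZ KZV ZV KZ KZV KZ KZV ZV KZV ZV KZ KZV ZV KZV ZV; concatenated:

KZKZVKZKZVZVKZKZVKZKZVZVKZVZVKZKZVZVKZVZV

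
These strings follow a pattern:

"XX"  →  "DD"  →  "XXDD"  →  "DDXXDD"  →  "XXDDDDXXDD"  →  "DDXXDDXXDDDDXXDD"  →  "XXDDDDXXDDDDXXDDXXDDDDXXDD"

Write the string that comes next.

DDXXDDXXDDDDXXDDXXDDDDXXDDDDXXDDXXDDDDXXDD

This is a Fibonacci-style word recurrence s(k) = s(k−2)·s(k−1): e.g. XX·DD = XXDD.
So term 8 is DDXXDDXXDDDDXXDD·XXDDDDXXDDDDXXDDXXDDDDXXDD.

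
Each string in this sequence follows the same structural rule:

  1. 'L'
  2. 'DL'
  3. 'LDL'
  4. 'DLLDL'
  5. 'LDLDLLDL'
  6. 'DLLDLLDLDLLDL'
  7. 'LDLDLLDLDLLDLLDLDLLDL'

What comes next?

Each term (from the third on) is the two preceding terms concatenated in order: term 3 = L·DL = LDL.
Continuing: DLLDLLDLDLLDL · LDLDLLDLDLLDLLDLDLLDL gives term 8.

DLLDLLDLDLLDLLDLDLLDLDLLDLLDLDLLDL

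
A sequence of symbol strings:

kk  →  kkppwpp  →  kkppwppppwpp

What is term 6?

Each term is the previous one with ppwpp appended.
From kkppwppppwpp, 3 further steps: kkppwppppwpp → kkppwppppwppppwpp → kkppwppppwppppwppppwpp → (answer).

kkppwppppwppppwppppwppppwpp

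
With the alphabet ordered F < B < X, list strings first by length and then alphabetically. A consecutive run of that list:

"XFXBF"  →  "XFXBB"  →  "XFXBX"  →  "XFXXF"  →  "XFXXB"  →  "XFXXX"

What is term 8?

XBFFB

Continuing the enumeration 2 steps past XFXXX: XFXXX → XBFFF → (answer).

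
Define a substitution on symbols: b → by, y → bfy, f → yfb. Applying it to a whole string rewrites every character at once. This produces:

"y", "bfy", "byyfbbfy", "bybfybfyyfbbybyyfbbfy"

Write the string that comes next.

φ(bybfybfyyfbbybyyfbbfy) expands symbol-by-symbol to by bfy by yfb bfy by yfb bfy bfy yfb by by bfy by bfy bfy yfb by by yfb bfy; joining the 21 pieces gives the next term.

bybfybyyfbbfybyyfbbfybfyyfbbybybfybybfybfyyfbbybyyfbbfy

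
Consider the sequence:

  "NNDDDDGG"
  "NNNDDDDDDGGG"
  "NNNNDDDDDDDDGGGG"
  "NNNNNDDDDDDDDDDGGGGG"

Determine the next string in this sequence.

NNNNNNDDDDDDDDDDDDGGGGGG

Reading off run lengths: N runs 2, 3, 4, 5; D runs 4, 6, 8, 10; G runs 2, 3, 4, 5 — each is linear in n, where the shown terms are n = 2, 3, 4, 5.
At n = 6 the blocks have lengths 6, 12, 6.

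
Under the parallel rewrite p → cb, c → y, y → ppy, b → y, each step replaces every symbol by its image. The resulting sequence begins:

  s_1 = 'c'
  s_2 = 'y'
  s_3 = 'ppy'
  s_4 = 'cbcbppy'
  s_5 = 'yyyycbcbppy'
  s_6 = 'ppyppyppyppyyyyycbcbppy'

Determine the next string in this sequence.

cbcbppycbcbppycbcbppycbcbppyppyppyppyppyyyyycbcbppy

Replace each of the 23 characters of ppyppyppyppyyyyycbcbppy in place — cb cb ppy cb cb ppy cb cb ppy cb cb ppy ppy ppy ppy ppy y y y y cb cb ppy — and concatenate.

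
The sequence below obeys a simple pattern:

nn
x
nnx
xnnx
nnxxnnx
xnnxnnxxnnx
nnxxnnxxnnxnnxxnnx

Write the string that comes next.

xnnxnnxxnnxnnxxnnxxnnxnnxxnnx

From term 3 onward, concatenate the second-to-last term with the last: nn·x = nnx, x·nnx = xnnx, …
So term 8 is xnnxnnxxnnx·nnxxnnxxnnxnnxxnnx.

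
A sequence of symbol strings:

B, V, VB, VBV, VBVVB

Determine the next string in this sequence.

VBVVBVBV

This is a Fibonacci-style word recurrence s(k) = s(k−1)·s(k−2): e.g. V·B = VB.
Continuing: VBVVB · VBV gives term 6.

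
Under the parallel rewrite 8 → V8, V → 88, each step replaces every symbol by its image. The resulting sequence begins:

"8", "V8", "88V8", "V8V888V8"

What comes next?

88V888V8V8V888V8

Expanding V8V888V8: V→88, 8→V8, V→88, 8→V8, 8→V8, 8→V8, V→88, 8→V8. Concatenated: 88 V8 88 V8 V8 V8 88 V8.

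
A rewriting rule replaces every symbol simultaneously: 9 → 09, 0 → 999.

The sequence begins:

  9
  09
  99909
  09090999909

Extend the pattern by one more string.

99909999099990909090999909

Expanding 09090999909: 0→999, 9→09, 0→999, 9→09, 0→999, 9→09, 9→09, 9→09, 9→09, 0→999, 9→09. Concatenated: 999 09 999 09 999 09 09 09 09 999 09.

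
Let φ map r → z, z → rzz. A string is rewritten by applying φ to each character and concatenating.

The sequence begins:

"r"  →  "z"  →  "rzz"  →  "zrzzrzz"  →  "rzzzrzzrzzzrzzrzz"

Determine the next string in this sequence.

zrzzrzzrzzzrzzrzzzrzzrzzrzzzrzzrzzzrzzrzz

Replace each of the 17 characters of rzzzrzzrzzzrzzrzz in place — z rzz rzz rzz z rzz rzz z rzz rzz rzz z rzz rzz z rzz rzz — and concatenate.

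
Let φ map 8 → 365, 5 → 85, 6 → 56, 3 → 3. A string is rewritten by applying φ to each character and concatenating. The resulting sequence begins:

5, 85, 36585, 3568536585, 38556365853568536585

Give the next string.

3365858556356853658538556365853568536585

Applying the rule to each of the 20 symbols of 38556365853568536585 gives the pieces 3 365 85 85 56 3 56 85 365 85 3 85 56 365 85 3 56 85 365 85, which concatenate to the answer.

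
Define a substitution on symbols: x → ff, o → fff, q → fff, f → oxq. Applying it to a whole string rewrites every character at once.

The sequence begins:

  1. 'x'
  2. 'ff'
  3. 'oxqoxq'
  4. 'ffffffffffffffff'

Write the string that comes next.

Rewriting the 16 symbols of ffffffffffffffff one by one yields oxq oxq oxq oxq oxq oxq oxq oxq oxq oxq oxq oxq oxq oxq oxq oxq; concatenated:

oxqoxqoxqoxqoxqoxqoxqoxqoxqoxqoxqoxqoxqoxqoxqoxq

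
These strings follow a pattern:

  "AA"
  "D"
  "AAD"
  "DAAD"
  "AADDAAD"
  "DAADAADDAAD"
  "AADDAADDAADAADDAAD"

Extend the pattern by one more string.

Each term (from the third on) is the two preceding terms concatenated in order: term 3 = AA·D = AAD.
So term 8 is DAADAADDAAD·AADDAADDAADAADDAAD.

DAADAADDAADAADDAADDAADAADDAAD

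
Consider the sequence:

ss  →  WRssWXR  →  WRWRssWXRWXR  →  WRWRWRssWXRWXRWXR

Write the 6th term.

Each term wraps the previous one in WR on the left and WXR on the right.
From WRWRWRssWXRWXRWXR, 2 further steps: WRWRWRssWXRWXRWXR → WRWRWRWRssWXRWXRWXRWXR → (answer).

WRWRWRWRWRssWXRWXRWXRWXRWXR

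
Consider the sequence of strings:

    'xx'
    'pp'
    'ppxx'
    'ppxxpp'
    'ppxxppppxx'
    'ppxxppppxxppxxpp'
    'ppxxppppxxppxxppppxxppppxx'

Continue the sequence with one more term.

From term 3 onward, concatenate the last term with the second-to-last: pp·xx = ppxx, ppxx·pp = ppxxpp, …
Continuing: ppxxppppxxppxxppppxxppppxx · ppxxppppxxppxxpp gives term 8.

ppxxppppxxppxxppppxxppppxxppxxppppxxppxxpp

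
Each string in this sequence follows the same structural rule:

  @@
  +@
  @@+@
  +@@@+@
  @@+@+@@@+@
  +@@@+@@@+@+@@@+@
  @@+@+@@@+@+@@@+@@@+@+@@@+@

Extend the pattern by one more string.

+@@@+@@@+@+@@@+@@@+@+@@@+@+@@@+@@@+@+@@@+@

Each term (from the third on) is the two preceding terms concatenated in order: term 3 = @@·+@ = @@+@.
The next term joins +@@@+@@@+@+@@@+@ and @@+@+@@@+@+@@@+@@@+@+@@@+@.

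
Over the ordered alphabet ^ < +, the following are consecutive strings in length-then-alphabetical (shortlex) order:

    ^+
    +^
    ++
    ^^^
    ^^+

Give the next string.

^+^

The successor of ^^+ increments the rightmost position that isn't already + and resets every position after it to ^.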